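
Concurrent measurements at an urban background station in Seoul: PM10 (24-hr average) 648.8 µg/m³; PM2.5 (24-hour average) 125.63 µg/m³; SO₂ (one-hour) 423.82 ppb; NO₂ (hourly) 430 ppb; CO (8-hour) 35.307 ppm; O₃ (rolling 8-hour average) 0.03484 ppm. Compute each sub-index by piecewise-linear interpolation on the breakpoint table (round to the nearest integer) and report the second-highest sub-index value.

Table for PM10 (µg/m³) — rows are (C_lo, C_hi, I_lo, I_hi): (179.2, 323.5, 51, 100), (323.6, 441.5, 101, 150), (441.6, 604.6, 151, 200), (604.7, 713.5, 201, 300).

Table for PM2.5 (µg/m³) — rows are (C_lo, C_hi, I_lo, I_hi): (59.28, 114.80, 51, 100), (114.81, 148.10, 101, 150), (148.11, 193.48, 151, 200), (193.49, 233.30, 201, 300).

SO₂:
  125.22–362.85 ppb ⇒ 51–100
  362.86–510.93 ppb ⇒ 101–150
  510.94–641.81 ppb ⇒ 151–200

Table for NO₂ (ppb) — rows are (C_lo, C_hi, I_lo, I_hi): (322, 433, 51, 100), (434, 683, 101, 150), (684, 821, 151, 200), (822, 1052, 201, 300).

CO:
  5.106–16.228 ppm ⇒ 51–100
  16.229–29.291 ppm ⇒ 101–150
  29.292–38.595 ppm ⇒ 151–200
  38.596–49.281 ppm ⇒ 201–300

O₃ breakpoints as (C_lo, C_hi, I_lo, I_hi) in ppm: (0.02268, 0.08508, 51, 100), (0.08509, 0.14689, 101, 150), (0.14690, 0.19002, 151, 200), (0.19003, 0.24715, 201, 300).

183

PM10 648.8: bracket 604.7–713.5 → index 201–300; slope 99/108.8, offset 44.1.
AQI = 201 + 99/108.8·44.1 ≈ 241.13 ⇒ 241.
PM2.5: 125.63 ∈ [114.81, 148.10] ↔ index [101, 150].
101 + (125.63−114.81)·(150−101)/(148.10−114.81) = 101 + 10.82·49/33.29 ≈ 116.93, so AQI = 117.
SO₂: 423.82 ∈ [362.86, 510.93] ↔ index [101, 150].
101 + (423.82−362.86)·(150−101)/(510.93−362.86) = 101 + 60.96·49/148.07 ≈ 121.17, so AQI = 121.
NO₂: 430 ∈ [322, 433] ↔ index [51, 100].
51 + (430−322)·(100−51)/(433−322) = 51 + 108·49/111 ≈ 98.68, so AQI = 99.
CO: row 29.292–38.595 (AQI 151–200). (200−151)·(35.307−29.292)/(38.595−29.292) + 151 = 49·6.015/9.303 + 151 ≈ 182.68 → 183.
O₃: 0.03484 ∈ [0.02268, 0.08508] ↔ index [51, 100].
51 + (0.03484−0.02268)·(100−51)/(0.08508−0.02268) = 51 + 0.01216·49/0.06240 ≈ 60.55, so AQI = 61.
Sub-indices: PM10→241, PM2.5→117, SO₂→121, NO₂→99, CO→183, O₃→61. Ranked high→low: 241, 183, 121, 117, 99, 61. Second-highest sub-index = 183.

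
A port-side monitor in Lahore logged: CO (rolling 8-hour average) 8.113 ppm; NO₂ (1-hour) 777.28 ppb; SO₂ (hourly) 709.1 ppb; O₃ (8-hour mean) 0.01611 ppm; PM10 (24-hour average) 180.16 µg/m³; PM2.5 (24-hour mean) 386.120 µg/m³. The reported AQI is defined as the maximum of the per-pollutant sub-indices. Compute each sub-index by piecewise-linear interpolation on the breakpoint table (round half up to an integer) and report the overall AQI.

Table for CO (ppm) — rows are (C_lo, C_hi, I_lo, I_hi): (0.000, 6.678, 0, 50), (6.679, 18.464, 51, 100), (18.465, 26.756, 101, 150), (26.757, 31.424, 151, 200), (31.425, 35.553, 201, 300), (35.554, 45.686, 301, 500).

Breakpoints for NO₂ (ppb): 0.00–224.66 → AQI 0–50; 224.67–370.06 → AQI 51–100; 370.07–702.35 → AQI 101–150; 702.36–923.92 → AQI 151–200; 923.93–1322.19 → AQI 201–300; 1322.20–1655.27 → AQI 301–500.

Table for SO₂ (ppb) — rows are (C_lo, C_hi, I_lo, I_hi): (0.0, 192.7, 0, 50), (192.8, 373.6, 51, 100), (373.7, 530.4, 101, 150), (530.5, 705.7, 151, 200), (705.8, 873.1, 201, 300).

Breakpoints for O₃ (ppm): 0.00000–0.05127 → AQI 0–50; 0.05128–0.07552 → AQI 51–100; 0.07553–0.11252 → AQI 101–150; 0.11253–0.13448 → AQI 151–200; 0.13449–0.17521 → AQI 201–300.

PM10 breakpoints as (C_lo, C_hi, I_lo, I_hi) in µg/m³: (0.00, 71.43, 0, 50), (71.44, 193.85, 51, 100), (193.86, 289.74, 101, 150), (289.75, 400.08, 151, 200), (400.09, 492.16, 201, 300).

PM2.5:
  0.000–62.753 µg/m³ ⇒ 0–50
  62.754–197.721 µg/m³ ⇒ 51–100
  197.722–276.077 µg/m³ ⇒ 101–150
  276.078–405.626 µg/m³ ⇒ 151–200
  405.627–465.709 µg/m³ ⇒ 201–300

CO: 8.113 ∈ [6.679, 18.464] ↔ index [51, 100].
51 + (8.113−6.679)·(100−51)/(18.464−6.679) = 51 + 1.434·49/11.785 ≈ 56.96, so AQI = 57.
NO₂: 777.28 lies in 702.36–923.92, so I_lo=151, I_hi=200, C_lo=702.36, C_hi=923.92.
(200−151)/(923.92−702.36) × (777.28−702.36) + 151 = 49/221.56 × 74.92 + 151 ≈ 167.57 → 168.
SO₂: row 705.8–873.1 (AQI 201–300). (300−201)·(709.1−705.8)/(873.1−705.8) + 201 = 99·3.3/167.3 + 201 ≈ 202.95 → 203.
O₃: 0.01611 ∈ [0.00000, 0.05127] ↔ index [0, 50].
0 + (0.01611−0.00000)·(50−0)/(0.05127−0.00000) = 0 + 0.01611·50/0.05127 ≈ 15.71, so AQI = 16.
PM10 180.16: bracket 71.44–193.85 → index 51–100; slope 49/122.41, offset 108.72.
AQI = 51 + 49/122.41·108.72 ≈ 94.52 ⇒ 95.
PM2.5: row 276.078–405.626 (AQI 151–200). (200−151)·(386.120−276.078)/(405.626−276.078) + 151 = 49·110.042/129.548 + 151 ≈ 192.62 → 193.
Sub-indices: CO→57, NO₂→168, SO₂→203, O₃→16, PM10→95, PM2.5→193. Overall AQI = max = 203; dominant pollutant is SO₂.

203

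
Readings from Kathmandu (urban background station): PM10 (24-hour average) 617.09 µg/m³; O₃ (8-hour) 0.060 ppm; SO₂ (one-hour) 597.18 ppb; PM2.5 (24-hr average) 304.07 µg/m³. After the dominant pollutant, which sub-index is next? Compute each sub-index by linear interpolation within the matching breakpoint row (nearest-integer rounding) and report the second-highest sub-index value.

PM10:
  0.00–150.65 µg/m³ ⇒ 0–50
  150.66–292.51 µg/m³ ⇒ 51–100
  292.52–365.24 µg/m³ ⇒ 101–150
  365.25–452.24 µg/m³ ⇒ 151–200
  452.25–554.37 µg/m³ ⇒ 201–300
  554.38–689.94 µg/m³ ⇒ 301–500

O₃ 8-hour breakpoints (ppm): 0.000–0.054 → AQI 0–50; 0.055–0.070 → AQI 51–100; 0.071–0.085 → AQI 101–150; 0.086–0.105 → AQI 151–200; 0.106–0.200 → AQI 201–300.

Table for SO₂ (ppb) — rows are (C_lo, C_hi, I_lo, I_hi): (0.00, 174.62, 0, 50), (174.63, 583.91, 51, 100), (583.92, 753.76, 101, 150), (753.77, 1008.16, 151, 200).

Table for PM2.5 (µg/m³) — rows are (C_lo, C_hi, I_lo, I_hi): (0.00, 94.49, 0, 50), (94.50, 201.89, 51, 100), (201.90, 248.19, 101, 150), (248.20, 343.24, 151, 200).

180

PM10: 617.09 ∈ [554.38, 689.94] ↔ index [301, 500].
301 + (617.09−554.38)·(500−301)/(689.94−554.38) = 301 + 62.71·199/135.56 ≈ 393.06, so AQI = 393.
O₃: row 0.055–0.070 (AQI 51–100). (100−51)·(0.060−0.055)/(0.070−0.055) + 51 = 49·0.005/0.015 + 51 ≈ 67.33 → 67.
SO₂: row 583.92–753.76 (AQI 101–150). (150−101)·(597.18−583.92)/(753.76−583.92) + 101 = 49·13.26/169.84 + 101 ≈ 104.83 → 105.
PM2.5: 304.07 lies in 248.20–343.24, so I_lo=151, I_hi=200, C_lo=248.20, C_hi=343.24.
(200−151)/(343.24−248.20) × (304.07−248.20) + 151 = 49/95.04 × 55.87 + 151 ≈ 179.81 → 180.
Sub-indices: PM10→393, O₃→67, SO₂→105, PM2.5→180. Ranked high→low: 393, 180, 105, 67. Second-highest sub-index = 180.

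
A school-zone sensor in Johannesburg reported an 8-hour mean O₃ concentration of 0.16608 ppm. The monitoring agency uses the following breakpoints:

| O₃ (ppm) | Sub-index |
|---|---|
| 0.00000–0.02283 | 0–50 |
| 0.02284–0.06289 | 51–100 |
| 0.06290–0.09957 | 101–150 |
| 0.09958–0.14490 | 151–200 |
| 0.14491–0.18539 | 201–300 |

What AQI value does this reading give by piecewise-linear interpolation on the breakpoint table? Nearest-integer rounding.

O₃ 0.16608: bracket 0.14491–0.18539 → index 201–300; slope 99/0.04048, offset 0.02117.
AQI = 201 + 99/0.04048·0.02117 ≈ 252.77 ⇒ 253.

253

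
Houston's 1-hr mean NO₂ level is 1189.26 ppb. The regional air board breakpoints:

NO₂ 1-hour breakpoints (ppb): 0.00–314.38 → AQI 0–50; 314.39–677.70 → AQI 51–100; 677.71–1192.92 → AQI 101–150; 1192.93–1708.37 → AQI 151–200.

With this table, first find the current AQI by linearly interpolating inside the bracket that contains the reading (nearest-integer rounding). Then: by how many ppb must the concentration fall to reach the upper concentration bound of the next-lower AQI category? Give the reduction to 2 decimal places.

511.56

NO₂: 1189.26 lies in 677.71–1192.92, so I_lo=101, I_hi=150, C_lo=677.71, C_hi=1192.92.
(150−101)/(1192.92−677.71) × (1189.26−677.71) + 101 = 49/515.21 × 511.55 + 101 ≈ 149.65 → 150.
Current AQI 150 is in the Unhealthy for Sensitive Groups range (101–150). The next-lower category tops out at AQI 100, whose upper concentration bound is 677.70 ppb.
Reduction needed = 1189.26 − 677.70 = 511.56 ppb.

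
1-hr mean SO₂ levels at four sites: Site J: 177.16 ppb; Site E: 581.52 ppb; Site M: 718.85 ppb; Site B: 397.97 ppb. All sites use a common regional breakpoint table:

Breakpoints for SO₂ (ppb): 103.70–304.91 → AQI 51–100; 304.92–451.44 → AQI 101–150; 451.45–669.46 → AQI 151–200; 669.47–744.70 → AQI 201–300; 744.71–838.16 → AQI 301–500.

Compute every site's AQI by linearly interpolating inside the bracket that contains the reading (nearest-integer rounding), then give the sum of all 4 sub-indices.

647

Site J: 177.16 ∈ [103.70, 304.91] ↔ index [51, 100].
51 + (177.16−103.70)·(100−51)/(304.91−103.70) = 51 + 73.46·49/201.21 ≈ 68.89, so AQI = 69.
Site E: 581.52 lies in 451.45–669.46, so I_lo=151, I_hi=200, C_lo=451.45, C_hi=669.46.
(200−151)/(669.46−451.45) × (581.52−451.45) + 151 = 49/218.01 × 130.07 + 151 ≈ 180.23 → 180.
Site M 718.85: bracket 669.47–744.70 → index 201–300; slope 99/75.23, offset 49.38.
AQI = 201 + 99/75.23·49.38 ≈ 265.98 ⇒ 266.
Site B 397.97: bracket 304.92–451.44 → index 101–150; slope 49/146.52, offset 93.05.
AQI = 101 + 49/146.52·93.05 ≈ 132.12 ⇒ 132.
AQIs: Site J=69, Site E=180, Site M=266, Site B=132. Sum = 69 + 180 + 266 + 132 = 647.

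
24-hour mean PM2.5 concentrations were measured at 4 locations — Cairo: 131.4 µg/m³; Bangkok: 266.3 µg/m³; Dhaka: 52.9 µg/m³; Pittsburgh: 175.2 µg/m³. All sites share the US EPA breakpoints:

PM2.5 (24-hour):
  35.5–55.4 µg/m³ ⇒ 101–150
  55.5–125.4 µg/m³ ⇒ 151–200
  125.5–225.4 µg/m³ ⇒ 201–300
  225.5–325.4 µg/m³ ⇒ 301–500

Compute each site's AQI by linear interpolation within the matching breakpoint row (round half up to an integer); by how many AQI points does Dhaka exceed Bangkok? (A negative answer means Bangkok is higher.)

-238

Cairo 131.4: bracket 125.5–225.4 → index 201–300; slope 99/99.9, offset 5.9.
AQI = 201 + 99/99.9·5.9 ≈ 206.85 ⇒ 207.
Bangkok 266.3: bracket 225.5–325.4 → index 301–500; slope 199/99.9, offset 40.8.
AQI = 301 + 199/99.9·40.8 ≈ 382.27 ⇒ 382.
Dhaka: 52.9 lies in 35.5–55.4, so I_lo=101, I_hi=150, C_lo=35.5, C_hi=55.4.
(150−101)/(55.4−35.5) × (52.9−35.5) + 101 = 49/19.9 × 17.4 + 101 ≈ 143.84 → 144.
Pittsburgh: 175.2 ∈ [125.5, 225.4] ↔ index [201, 300].
201 + (175.2−125.5)·(300−201)/(225.4−125.5) = 201 + 49.7·99/99.9 ≈ 250.25, so AQI = 250.
AQIs: Cairo=207, Bangkok=382, Dhaka=144, Pittsburgh=250. Dhaka (144) − Bangkok (382) = -238.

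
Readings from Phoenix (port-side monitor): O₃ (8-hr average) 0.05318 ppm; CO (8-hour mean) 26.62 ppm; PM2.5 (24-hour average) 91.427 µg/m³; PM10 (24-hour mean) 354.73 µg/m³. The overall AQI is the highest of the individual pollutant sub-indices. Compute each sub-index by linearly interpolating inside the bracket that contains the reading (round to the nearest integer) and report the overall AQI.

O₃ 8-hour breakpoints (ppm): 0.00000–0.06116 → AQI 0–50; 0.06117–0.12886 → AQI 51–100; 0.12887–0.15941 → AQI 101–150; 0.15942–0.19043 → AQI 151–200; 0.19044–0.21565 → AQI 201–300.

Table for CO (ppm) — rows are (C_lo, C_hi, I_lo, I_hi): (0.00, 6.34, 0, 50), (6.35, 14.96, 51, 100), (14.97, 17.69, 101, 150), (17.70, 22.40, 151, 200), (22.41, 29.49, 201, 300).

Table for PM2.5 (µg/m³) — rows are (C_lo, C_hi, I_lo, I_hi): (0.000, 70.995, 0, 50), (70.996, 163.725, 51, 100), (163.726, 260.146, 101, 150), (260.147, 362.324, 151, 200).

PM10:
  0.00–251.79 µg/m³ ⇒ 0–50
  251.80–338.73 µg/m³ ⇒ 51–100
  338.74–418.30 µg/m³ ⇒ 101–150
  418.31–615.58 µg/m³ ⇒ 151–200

O₃: 0.05318 ∈ [0.00000, 0.06116] ↔ index [0, 50].
0 + (0.05318−0.00000)·(50−0)/(0.06116−0.00000) = 0 + 0.05318·50/0.06116 ≈ 43.48, so AQI = 43.
CO 26.62: bracket 22.41–29.49 → index 201–300; slope 99/7.08, offset 4.21.
AQI = 201 + 99/7.08·4.21 ≈ 259.87 ⇒ 260.
PM2.5: 91.427 lies in 70.996–163.725, so I_lo=51, I_hi=100, C_lo=70.996, C_hi=163.725.
(100−51)/(163.725−70.996) × (91.427−70.996) + 51 = 49/92.729 × 20.431 + 51 ≈ 61.80 → 62.
PM10: 354.73 lies in 338.74–418.30, so I_lo=101, I_hi=150, C_lo=338.74, C_hi=418.30.
(150−101)/(418.30−338.74) × (354.73−338.74) + 101 = 49/79.56 × 15.99 + 101 ≈ 110.85 → 111.
Sub-indices: O₃→43, CO→260, PM2.5→62, PM10→111. Overall AQI = max = 260; dominant pollutant is CO.

260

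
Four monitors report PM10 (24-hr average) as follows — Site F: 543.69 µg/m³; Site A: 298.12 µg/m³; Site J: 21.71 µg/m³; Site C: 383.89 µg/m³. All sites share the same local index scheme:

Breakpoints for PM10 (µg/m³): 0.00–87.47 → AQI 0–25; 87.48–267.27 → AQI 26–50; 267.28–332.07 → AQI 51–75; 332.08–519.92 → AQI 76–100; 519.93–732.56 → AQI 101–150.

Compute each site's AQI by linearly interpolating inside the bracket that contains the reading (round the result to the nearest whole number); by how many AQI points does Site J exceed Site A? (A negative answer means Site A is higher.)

Site F 543.69: bracket 519.93–732.56 → index 101–150; slope 49/212.63, offset 23.76.
AQI = 101 + 49/212.63·23.76 ≈ 106.48 ⇒ 106.
Site A 298.12: bracket 267.28–332.07 → index 51–75; slope 24/64.79, offset 30.84.
AQI = 51 + 24/64.79·30.84 ≈ 62.42 ⇒ 62.
Site J: 21.71 ∈ [0.00, 87.47] ↔ index [0, 25].
0 + (21.71−0.00)·(25−0)/(87.47−0.00) = 0 + 21.71·25/87.47 ≈ 6.20, so AQI = 6.
Site C: row 332.08–519.92 (AQI 76–100). (100−76)·(383.89−332.08)/(519.92−332.08) + 76 = 24·51.81/187.84 + 76 ≈ 82.62 → 83.
AQIs: Site F=106, Site A=62, Site J=6, Site C=83. Site J (6) − Site A (62) = -56.

-56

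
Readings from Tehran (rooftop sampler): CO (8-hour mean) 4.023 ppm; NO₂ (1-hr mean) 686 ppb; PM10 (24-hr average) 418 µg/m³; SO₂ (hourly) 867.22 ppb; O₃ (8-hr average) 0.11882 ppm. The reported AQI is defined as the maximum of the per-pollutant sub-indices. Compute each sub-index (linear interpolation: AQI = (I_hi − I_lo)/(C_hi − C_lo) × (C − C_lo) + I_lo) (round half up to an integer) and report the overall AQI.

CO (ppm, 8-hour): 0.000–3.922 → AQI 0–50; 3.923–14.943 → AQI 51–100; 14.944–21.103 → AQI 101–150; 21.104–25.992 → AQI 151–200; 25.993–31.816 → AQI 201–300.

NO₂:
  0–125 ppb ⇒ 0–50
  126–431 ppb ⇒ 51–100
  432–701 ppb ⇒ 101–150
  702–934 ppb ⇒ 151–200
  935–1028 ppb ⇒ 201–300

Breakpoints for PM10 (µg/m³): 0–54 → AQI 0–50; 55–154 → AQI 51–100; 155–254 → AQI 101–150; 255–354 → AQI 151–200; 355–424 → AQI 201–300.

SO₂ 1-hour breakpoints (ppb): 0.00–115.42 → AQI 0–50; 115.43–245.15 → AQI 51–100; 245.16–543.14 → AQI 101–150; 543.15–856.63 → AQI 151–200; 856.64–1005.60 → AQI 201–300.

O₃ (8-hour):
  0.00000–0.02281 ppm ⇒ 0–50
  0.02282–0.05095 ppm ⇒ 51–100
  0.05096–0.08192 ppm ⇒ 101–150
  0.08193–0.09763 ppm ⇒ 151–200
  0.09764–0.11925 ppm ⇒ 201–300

CO: 4.023 lies in 3.923–14.943, so I_lo=51, I_hi=100, C_lo=3.923, C_hi=14.943.
(100−51)/(14.943−3.923) × (4.023−3.923) + 51 = 49/11.020 × 0.100 + 51 ≈ 51.44 → 51.
NO₂: 686 ∈ [432, 701] ↔ index [101, 150].
101 + (686−432)·(150−101)/(701−432) = 101 + 254·49/269 ≈ 147.27, so AQI = 147.
PM10: row 355–424 (AQI 201–300). (300−201)·(418−355)/(424−355) + 201 = 99·63/69 + 201 ≈ 291.39 → 291.
SO₂: 867.22 lies in 856.64–1005.60, so I_lo=201, I_hi=300, C_lo=856.64, C_hi=1005.60.
(300−201)/(1005.60−856.64) × (867.22−856.64) + 201 = 99/148.96 × 10.58 + 201 ≈ 208.03 → 208.
O₃: row 0.09764–0.11925 (AQI 201–300). (300−201)·(0.11882−0.09764)/(0.11925−0.09764) + 201 = 99·0.02118/0.02161 + 201 ≈ 298.03 → 298.
Sub-indices: CO→51, NO₂→147, PM10→291, SO₂→208, O₃→298. Overall AQI = max = 298; dominant pollutant is O₃.
AQI 298: Very Unhealthy.

298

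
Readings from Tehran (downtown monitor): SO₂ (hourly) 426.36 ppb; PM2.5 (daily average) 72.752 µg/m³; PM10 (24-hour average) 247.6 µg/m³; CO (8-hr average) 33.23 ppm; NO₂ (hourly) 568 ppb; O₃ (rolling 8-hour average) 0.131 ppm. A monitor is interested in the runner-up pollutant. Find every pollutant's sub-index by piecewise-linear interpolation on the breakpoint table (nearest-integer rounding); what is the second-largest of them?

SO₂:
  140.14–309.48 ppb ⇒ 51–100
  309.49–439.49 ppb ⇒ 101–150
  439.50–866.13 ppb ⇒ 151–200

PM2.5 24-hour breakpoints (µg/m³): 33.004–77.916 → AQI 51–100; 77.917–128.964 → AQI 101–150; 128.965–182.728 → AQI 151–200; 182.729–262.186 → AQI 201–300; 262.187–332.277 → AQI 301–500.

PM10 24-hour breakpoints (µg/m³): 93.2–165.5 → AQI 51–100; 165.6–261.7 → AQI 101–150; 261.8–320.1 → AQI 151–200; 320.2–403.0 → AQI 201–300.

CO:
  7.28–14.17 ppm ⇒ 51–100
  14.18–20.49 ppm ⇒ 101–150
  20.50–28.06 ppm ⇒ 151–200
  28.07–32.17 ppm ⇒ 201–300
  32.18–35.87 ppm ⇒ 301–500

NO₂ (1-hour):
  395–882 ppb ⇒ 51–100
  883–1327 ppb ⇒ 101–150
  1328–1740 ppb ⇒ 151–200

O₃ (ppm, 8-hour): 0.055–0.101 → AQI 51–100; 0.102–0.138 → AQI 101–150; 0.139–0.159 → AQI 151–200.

SO₂: 426.36 ∈ [309.49, 439.49] ↔ index [101, 150].
101 + (426.36−309.49)·(150−101)/(439.49−309.49) = 101 + 116.87·49/130.00 ≈ 145.05, so AQI = 145.
PM2.5: row 33.004–77.916 (AQI 51–100). (100−51)·(72.752−33.004)/(77.916−33.004) + 51 = 49·39.748/44.912 + 51 ≈ 94.37 → 94.
PM10 247.6: bracket 165.6–261.7 → index 101–150; slope 49/96.1, offset 82.0.
AQI = 101 + 49/96.1·82.0 ≈ 142.81 ⇒ 143.
CO 33.23: bracket 32.18–35.87 → index 301–500; slope 199/3.69, offset 1.05.
AQI = 301 + 199/3.69·1.05 ≈ 357.63 ⇒ 358.
NO₂ 568: bracket 395–882 → index 51–100; slope 49/487, offset 173.
AQI = 51 + 49/487·173 ≈ 68.41 ⇒ 68.
O₃ 0.131: bracket 0.102–0.138 → index 101–150; slope 49/0.036, offset 0.029.
AQI = 101 + 49/0.036·0.029 ≈ 140.47 ⇒ 140.
Sub-indices: SO₂→145, PM2.5→94, PM10→143, CO→358, NO₂→68, O₃→140. Ranked high→low: 358, 145, 143, 140, 94, 68. Second-highest sub-index = 145.

145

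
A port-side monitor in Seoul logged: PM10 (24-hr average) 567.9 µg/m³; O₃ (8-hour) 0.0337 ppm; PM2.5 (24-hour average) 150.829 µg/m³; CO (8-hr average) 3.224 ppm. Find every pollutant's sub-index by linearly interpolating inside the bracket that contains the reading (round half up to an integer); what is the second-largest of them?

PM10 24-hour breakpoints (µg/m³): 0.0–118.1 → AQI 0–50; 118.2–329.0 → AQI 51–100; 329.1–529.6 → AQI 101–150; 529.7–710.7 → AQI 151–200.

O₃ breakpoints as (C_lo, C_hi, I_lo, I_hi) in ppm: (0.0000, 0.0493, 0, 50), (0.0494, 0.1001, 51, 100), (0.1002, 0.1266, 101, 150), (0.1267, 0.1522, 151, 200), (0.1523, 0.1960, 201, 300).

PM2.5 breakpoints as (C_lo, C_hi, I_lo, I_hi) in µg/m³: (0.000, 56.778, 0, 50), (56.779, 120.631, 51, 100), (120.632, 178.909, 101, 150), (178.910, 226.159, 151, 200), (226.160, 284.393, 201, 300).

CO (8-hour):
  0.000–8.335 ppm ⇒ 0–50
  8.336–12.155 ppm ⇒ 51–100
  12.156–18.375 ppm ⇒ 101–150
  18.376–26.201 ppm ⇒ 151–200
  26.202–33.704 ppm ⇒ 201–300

PM10: row 529.7–710.7 (AQI 151–200). (200−151)·(567.9−529.7)/(710.7−529.7) + 151 = 49·38.2/181.0 + 151 ≈ 161.34 → 161.
O₃: 0.0337 ∈ [0.0000, 0.0493] ↔ index [0, 50].
0 + (0.0337−0.0000)·(50−0)/(0.0493−0.0000) = 0 + 0.0337·50/0.0493 ≈ 34.18, so AQI = 34.
PM2.5: 150.829 lies in 120.632–178.909, so I_lo=101, I_hi=150, C_lo=120.632, C_hi=178.909.
(150−101)/(178.909−120.632) × (150.829−120.632) + 101 = 49/58.277 × 30.197 + 101 ≈ 126.39 → 126.
CO: 3.224 ∈ [0.000, 8.335] ↔ index [0, 50].
0 + (3.224−0.000)·(50−0)/(8.335−0.000) = 0 + 3.224·50/8.335 ≈ 19.34, so AQI = 19.
Sub-indices: PM10→161, O₃→34, PM2.5→126, CO→19. Ranked high→low: 161, 126, 34, 19. Second-highest sub-index = 126.

126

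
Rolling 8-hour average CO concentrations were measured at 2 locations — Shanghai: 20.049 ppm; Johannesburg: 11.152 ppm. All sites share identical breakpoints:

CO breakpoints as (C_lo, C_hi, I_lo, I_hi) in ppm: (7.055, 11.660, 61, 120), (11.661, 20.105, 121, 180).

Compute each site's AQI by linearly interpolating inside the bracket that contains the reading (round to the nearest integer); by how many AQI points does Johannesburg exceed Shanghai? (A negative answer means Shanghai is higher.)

Shanghai: row 11.661–20.105 (AQI 121–180). (180−121)·(20.049−11.661)/(20.105−11.661) + 121 = 59·8.388/8.444 + 121 ≈ 179.61 → 180.
Johannesburg: 11.152 lies in 7.055–11.660, so I_lo=61, I_hi=120, C_lo=7.055, C_hi=11.660.
(120−61)/(11.660−7.055) × (11.152−7.055) + 61 = 59/4.605 × 4.097 + 61 ≈ 113.49 → 113.
AQIs: Shanghai=180, Johannesburg=113. Johannesburg (113) − Shanghai (180) = -67.

-67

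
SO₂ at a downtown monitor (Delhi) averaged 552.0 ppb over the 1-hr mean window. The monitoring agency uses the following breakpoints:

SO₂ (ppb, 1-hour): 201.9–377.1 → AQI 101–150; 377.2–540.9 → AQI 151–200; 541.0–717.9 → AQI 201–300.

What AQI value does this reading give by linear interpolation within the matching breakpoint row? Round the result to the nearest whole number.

SO₂: 552.0 ∈ [541.0, 717.9] ↔ index [201, 300].
201 + (552.0−541.0)·(300−201)/(717.9−541.0) = 201 + 11.0·99/176.9 ≈ 207.16, so AQI = 207.

207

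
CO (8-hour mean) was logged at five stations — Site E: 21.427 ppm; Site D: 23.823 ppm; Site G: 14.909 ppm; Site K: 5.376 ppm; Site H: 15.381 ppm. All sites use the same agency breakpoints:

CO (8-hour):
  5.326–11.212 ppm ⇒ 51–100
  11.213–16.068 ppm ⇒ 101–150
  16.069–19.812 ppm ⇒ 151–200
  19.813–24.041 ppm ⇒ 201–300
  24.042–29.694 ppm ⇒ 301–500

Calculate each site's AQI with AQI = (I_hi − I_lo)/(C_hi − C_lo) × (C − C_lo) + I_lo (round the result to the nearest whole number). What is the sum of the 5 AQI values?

866

Site E: 21.427 ∈ [19.813, 24.041] ↔ index [201, 300].
201 + (21.427−19.813)·(300−201)/(24.041−19.813) = 201 + 1.614·99/4.228 ≈ 238.79, so AQI = 239.
Site D: 23.823 ∈ [19.813, 24.041] ↔ index [201, 300].
201 + (23.823−19.813)·(300−201)/(24.041−19.813) = 201 + 4.010·99/4.228 ≈ 294.90, so AQI = 295.
Site G: 14.909 lies in 11.213–16.068, so I_lo=101, I_hi=150, C_lo=11.213, C_hi=16.068.
(150−101)/(16.068−11.213) × (14.909−11.213) + 101 = 49/4.855 × 3.696 + 101 ≈ 138.30 → 138.
Site K: row 5.326–11.212 (AQI 51–100). (100−51)·(5.376−5.326)/(11.212−5.326) + 51 = 49·0.050/5.886 + 51 ≈ 51.42 → 51.
Site H 15.381: bracket 11.213–16.068 → index 101–150; slope 49/4.855, offset 4.168.
AQI = 101 + 49/4.855·4.168 ≈ 143.07 ⇒ 143.
AQIs: Site E=239, Site D=295, Site G=138, Site K=51, Site H=143. Sum = 239 + 295 + 138 + 51 + 143 = 866.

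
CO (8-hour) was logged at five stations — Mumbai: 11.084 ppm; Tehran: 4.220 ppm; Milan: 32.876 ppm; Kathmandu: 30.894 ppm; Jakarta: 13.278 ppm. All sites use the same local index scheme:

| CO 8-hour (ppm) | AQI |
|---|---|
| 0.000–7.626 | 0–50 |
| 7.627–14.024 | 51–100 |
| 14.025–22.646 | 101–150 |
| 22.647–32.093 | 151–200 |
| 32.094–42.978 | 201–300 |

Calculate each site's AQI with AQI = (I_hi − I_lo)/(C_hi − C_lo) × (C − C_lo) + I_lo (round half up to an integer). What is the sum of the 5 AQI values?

Mumbai: 11.084 lies in 7.627–14.024, so I_lo=51, I_hi=100, C_lo=7.627, C_hi=14.024.
(100−51)/(14.024−7.627) × (11.084−7.627) + 51 = 49/6.397 × 3.457 + 51 ≈ 77.48 → 77.
Tehran: row 0.000–7.626 (AQI 0–50). (50−0)·(4.220−0.000)/(7.626−0.000) + 0 = 50·4.220/7.626 + 0 ≈ 27.67 → 28.
Milan: 32.876 ∈ [32.094, 42.978] ↔ index [201, 300].
201 + (32.876−32.094)·(300−201)/(42.978−32.094) = 201 + 0.782·99/10.884 ≈ 208.11, so AQI = 208.
Kathmandu: row 22.647–32.093 (AQI 151–200). (200−151)·(30.894−22.647)/(32.093−22.647) + 151 = 49·8.247/9.446 + 151 ≈ 193.78 → 194.
Jakarta 13.278: bracket 7.627–14.024 → index 51–100; slope 49/6.397, offset 5.651.
AQI = 51 + 49/6.397·5.651 ≈ 94.29 ⇒ 94.
AQIs: Mumbai=77, Tehran=28, Milan=208, Kathmandu=194, Jakarta=94. Sum = 77 + 28 + 208 + 194 + 94 = 601.

601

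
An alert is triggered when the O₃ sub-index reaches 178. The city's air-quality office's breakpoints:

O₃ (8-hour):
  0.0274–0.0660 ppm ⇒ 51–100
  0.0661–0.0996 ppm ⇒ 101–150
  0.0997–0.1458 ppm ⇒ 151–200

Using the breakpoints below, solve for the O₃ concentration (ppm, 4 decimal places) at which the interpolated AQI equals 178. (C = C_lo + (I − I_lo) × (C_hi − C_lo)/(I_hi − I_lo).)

AQI 178 lies in the 151–200 band, which corresponds to 0.0997–0.1458 ppm.
C = 0.0997 + (178−151)×(0.1458−0.0997)/(200−151) = 0.0997 + 27×0.0461/49 ≈ 0.125102 ppm → 0.1251 ppm to 4 dp.

0.1251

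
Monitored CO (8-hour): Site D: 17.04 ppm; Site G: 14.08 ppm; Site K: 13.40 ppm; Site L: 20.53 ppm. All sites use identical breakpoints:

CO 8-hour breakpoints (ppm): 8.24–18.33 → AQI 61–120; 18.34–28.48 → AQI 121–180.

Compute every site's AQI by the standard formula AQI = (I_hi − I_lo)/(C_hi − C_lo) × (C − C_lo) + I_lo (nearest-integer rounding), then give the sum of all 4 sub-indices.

Site D: 17.04 ∈ [8.24, 18.33] ↔ index [61, 120].
61 + (17.04−8.24)·(120−61)/(18.33−8.24) = 61 + 8.80·59/10.09 ≈ 112.46, so AQI = 112.
Site G: 14.08 lies in 8.24–18.33, so I_lo=61, I_hi=120, C_lo=8.24, C_hi=18.33.
(120−61)/(18.33−8.24) × (14.08−8.24) + 61 = 59/10.09 × 5.84 + 61 ≈ 95.15 → 95.
Site K: 13.40 lies in 8.24–18.33, so I_lo=61, I_hi=120, C_lo=8.24, C_hi=18.33.
(120−61)/(18.33−8.24) × (13.40−8.24) + 61 = 59/10.09 × 5.16 + 61 ≈ 91.17 → 91.
Site L 20.53: bracket 18.34–28.48 → index 121–180; slope 59/10.14, offset 2.19.
AQI = 121 + 59/10.14·2.19 ≈ 133.74 ⇒ 134.
AQIs: Site D=112, Site G=95, Site K=91, Site L=134. Sum = 112 + 95 + 91 + 134 = 432.

432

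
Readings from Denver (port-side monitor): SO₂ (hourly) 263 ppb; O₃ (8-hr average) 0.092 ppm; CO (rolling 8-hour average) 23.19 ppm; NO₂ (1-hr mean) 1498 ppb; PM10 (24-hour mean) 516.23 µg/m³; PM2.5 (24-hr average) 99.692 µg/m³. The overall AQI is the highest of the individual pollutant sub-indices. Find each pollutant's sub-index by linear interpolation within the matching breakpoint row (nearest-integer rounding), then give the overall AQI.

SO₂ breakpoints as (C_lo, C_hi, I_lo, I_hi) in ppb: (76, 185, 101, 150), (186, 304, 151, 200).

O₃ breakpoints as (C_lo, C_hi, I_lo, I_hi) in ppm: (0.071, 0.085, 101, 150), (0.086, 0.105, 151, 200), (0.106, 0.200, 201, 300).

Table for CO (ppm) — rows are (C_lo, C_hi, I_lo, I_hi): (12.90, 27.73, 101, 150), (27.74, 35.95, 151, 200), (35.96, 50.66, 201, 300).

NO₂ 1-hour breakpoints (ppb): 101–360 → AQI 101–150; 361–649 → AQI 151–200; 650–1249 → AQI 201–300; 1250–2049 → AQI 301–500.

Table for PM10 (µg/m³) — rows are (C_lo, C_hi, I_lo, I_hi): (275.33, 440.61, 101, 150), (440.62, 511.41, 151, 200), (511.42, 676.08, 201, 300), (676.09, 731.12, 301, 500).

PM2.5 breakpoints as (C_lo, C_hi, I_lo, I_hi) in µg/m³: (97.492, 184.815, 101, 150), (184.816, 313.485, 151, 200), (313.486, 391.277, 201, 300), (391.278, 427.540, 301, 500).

SO₂: row 186–304 (AQI 151–200). (200−151)·(263−186)/(304−186) + 151 = 49·77/118 + 151 ≈ 182.97 → 183.
O₃: 0.092 lies in 0.086–0.105, so I_lo=151, I_hi=200, C_lo=0.086, C_hi=0.105.
(200−151)/(0.105−0.086) × (0.092−0.086) + 151 = 49/0.019 × 0.006 + 151 ≈ 166.47 → 166.
CO: row 12.90–27.73 (AQI 101–150). (150−101)·(23.19−12.90)/(27.73−12.90) + 101 = 49·10.29/14.83 + 101 ≈ 135.00 → 135.
NO₂: 1498 lies in 1250–2049, so I_lo=301, I_hi=500, C_lo=1250, C_hi=2049.
(500−301)/(2049−1250) × (1498−1250) + 301 = 199/799 × 248 + 301 ≈ 362.77 → 363.
PM10 516.23: bracket 511.42–676.08 → index 201–300; slope 99/164.66, offset 4.81.
AQI = 201 + 99/164.66·4.81 ≈ 203.89 ⇒ 204.
PM2.5: row 97.492–184.815 (AQI 101–150). (150−101)·(99.692−97.492)/(184.815−97.492) + 101 = 49·2.200/87.323 + 101 ≈ 102.23 → 102.
Sub-indices: SO₂→183, O₃→166, CO→135, NO₂→363, PM10→204, PM2.5→102. Overall AQI = max = 363; dominant pollutant is NO₂.

363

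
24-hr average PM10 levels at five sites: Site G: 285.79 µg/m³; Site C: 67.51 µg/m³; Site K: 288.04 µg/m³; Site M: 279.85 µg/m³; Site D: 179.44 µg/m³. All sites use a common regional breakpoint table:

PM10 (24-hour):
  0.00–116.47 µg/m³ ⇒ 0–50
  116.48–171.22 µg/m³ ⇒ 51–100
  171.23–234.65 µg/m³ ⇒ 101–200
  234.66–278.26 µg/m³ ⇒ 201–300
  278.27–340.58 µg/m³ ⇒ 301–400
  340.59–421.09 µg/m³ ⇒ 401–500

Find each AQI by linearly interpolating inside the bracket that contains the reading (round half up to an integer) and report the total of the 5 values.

Site G: row 278.27–340.58 (AQI 301–400). (400−301)·(285.79−278.27)/(340.58−278.27) + 301 = 99·7.52/62.31 + 301 ≈ 312.95 → 313.
Site C 67.51: bracket 0.00–116.47 → index 0–50; slope 50/116.47, offset 67.51.
AQI = 0 + 50/116.47·67.51 ≈ 28.98 ⇒ 29.
Site K: 288.04 ∈ [278.27, 340.58] ↔ index [301, 400].
301 + (288.04−278.27)·(400−301)/(340.58−278.27) = 301 + 9.77·99/62.31 ≈ 316.52, so AQI = 317.
Site M: 279.85 ∈ [278.27, 340.58] ↔ index [301, 400].
301 + (279.85−278.27)·(400−301)/(340.58−278.27) = 301 + 1.58·99/62.31 ≈ 303.51, so AQI = 304.
Site D 179.44: bracket 171.23–234.65 → index 101–200; slope 99/63.42, offset 8.21.
AQI = 101 + 99/63.42·8.21 ≈ 113.82 ⇒ 114.
AQIs: Site G=313, Site C=29, Site K=317, Site M=304, Site D=114. Sum = 313 + 29 + 317 + 304 + 114 = 1077.

1077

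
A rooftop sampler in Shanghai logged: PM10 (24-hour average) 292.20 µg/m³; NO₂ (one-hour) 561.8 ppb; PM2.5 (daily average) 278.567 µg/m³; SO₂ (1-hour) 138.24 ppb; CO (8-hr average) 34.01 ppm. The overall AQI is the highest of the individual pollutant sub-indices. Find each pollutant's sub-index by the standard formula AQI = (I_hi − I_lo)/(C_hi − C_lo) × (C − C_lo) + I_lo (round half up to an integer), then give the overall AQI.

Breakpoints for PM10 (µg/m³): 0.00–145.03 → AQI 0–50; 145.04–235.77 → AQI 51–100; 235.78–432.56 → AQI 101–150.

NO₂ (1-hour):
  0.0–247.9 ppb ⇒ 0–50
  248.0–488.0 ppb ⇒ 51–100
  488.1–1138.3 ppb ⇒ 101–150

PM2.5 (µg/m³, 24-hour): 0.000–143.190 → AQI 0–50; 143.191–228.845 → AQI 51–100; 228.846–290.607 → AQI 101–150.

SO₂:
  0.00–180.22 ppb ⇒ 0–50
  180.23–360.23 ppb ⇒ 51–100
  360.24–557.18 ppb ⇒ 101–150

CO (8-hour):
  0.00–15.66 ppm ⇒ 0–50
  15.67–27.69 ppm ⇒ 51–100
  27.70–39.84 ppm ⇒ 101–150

140

PM10: row 235.78–432.56 (AQI 101–150). (150−101)·(292.20−235.78)/(432.56−235.78) + 101 = 49·56.42/196.78 + 101 ≈ 115.05 → 115.
NO₂: 561.8 lies in 488.1–1138.3, so I_lo=101, I_hi=150, C_lo=488.1, C_hi=1138.3.
(150−101)/(1138.3−488.1) × (561.8−488.1) + 101 = 49/650.2 × 73.7 + 101 ≈ 106.55 → 107.
PM2.5 278.567: bracket 228.846–290.607 → index 101–150; slope 49/61.761, offset 49.721.
AQI = 101 + 49/61.761·49.721 ≈ 140.45 ⇒ 140.
SO₂ 138.24: bracket 0.00–180.22 → index 0–50; slope 50/180.22, offset 138.24.
AQI = 0 + 50/180.22·138.24 ≈ 38.35 ⇒ 38.
CO: row 27.70–39.84 (AQI 101–150). (150−101)·(34.01−27.70)/(39.84−27.70) + 101 = 49·6.31/12.14 + 101 ≈ 126.47 → 126.
Sub-indices: PM10→115, NO₂→107, PM2.5→140, SO₂→38, CO→126. Overall AQI = max = 140; dominant pollutant is PM2.5.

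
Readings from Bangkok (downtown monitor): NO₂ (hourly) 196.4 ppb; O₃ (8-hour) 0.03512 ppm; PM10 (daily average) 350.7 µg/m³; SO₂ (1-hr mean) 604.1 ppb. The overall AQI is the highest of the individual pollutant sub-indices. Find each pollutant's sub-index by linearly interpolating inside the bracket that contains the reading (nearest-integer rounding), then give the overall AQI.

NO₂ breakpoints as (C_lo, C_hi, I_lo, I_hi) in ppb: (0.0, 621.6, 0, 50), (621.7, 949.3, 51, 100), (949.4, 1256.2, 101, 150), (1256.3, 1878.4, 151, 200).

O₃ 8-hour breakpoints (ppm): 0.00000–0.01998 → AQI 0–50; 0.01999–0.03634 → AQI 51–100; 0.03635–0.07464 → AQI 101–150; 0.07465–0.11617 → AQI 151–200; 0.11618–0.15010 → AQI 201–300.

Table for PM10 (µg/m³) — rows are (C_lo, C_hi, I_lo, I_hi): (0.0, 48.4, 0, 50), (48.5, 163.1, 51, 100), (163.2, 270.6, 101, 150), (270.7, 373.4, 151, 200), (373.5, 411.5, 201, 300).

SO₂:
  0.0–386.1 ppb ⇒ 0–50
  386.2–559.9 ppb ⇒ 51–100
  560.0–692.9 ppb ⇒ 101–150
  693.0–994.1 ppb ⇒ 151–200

189

NO₂: 196.4 ∈ [0.0, 621.6] ↔ index [0, 50].
0 + (196.4−0.0)·(50−0)/(621.6−0.0) = 0 + 196.4·50/621.6 ≈ 15.80, so AQI = 16.
O₃: 0.03512 ∈ [0.01999, 0.03634] ↔ index [51, 100].
51 + (0.03512−0.01999)·(100−51)/(0.03634−0.01999) = 51 + 0.01513·49/0.01635 ≈ 96.34, so AQI = 96.
PM10: 350.7 lies in 270.7–373.4, so I_lo=151, I_hi=200, C_lo=270.7, C_hi=373.4.
(200−151)/(373.4−270.7) × (350.7−270.7) + 151 = 49/102.7 × 80.0 + 151 ≈ 189.17 → 189.
SO₂: 604.1 ∈ [560.0, 692.9] ↔ index [101, 150].
101 + (604.1−560.0)·(150−101)/(692.9−560.0) = 101 + 44.1·49/132.9 ≈ 117.26, so AQI = 117.
Sub-indices: NO₂→16, O₃→96, PM10→189, SO₂→117. Overall AQI = max = 189; dominant pollutant is PM10.
AQI 189: Unhealthy.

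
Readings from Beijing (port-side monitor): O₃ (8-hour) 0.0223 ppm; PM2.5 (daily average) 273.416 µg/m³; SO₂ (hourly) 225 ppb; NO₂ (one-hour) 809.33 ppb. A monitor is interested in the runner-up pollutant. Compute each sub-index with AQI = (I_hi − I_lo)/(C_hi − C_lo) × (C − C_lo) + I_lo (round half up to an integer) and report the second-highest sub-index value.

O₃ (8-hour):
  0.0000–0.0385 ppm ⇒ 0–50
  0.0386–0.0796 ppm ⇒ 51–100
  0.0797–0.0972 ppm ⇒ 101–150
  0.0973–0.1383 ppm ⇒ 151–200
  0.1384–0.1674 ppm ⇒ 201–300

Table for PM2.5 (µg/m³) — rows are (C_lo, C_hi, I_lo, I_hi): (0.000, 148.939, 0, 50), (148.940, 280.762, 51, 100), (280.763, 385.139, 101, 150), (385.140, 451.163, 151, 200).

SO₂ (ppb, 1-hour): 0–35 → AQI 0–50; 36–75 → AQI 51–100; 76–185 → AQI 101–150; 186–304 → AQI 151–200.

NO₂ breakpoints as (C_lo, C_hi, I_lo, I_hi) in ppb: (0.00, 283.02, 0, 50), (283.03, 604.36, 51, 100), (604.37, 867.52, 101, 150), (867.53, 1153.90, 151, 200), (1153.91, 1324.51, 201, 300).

139

O₃: 0.0223 ∈ [0.0000, 0.0385] ↔ index [0, 50].
0 + (0.0223−0.0000)·(50−0)/(0.0385−0.0000) = 0 + 0.0223·50/0.0385 ≈ 28.96, so AQI = 29.
PM2.5: row 148.940–280.762 (AQI 51–100). (100−51)·(273.416−148.940)/(280.762−148.940) + 51 = 49·124.476/131.822 + 51 ≈ 97.27 → 97.
SO₂ 225: bracket 186–304 → index 151–200; slope 49/118, offset 39.
AQI = 151 + 49/118·39 ≈ 167.19 ⇒ 167.
NO₂ 809.33: bracket 604.37–867.52 → index 101–150; slope 49/263.15, offset 204.96.
AQI = 101 + 49/263.15·204.96 ≈ 139.16 ⇒ 139.
Sub-indices: O₃→29, PM2.5→97, SO₂→167, NO₂→139. Ranked high→low: 167, 139, 97, 29. Second-highest sub-index = 139.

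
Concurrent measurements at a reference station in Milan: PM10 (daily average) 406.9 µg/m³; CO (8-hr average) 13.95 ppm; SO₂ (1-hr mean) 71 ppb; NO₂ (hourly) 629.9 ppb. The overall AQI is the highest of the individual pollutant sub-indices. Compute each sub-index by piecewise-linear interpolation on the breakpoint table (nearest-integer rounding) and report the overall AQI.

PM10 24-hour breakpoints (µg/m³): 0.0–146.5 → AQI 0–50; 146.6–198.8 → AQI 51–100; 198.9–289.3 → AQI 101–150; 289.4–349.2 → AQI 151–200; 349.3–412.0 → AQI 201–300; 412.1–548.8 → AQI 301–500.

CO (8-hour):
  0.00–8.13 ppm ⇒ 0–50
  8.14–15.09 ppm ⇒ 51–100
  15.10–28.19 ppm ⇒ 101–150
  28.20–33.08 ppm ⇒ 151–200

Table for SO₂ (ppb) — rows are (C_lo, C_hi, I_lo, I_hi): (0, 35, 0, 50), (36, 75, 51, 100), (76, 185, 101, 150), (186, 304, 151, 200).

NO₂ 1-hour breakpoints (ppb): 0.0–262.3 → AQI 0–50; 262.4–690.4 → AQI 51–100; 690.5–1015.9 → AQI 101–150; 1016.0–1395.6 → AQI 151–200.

292

PM10: 406.9 lies in 349.3–412.0, so I_lo=201, I_hi=300, C_lo=349.3, C_hi=412.0.
(300−201)/(412.0−349.3) × (406.9−349.3) + 201 = 99/62.7 × 57.6 + 201 ≈ 291.95 → 292.
CO 13.95: bracket 8.14–15.09 → index 51–100; slope 49/6.95, offset 5.81.
AQI = 51 + 49/6.95·5.81 ≈ 91.96 ⇒ 92.
SO₂ 71: bracket 36–75 → index 51–100; slope 49/39, offset 35.
AQI = 51 + 49/39·35 ≈ 94.97 ⇒ 95.
NO₂: 629.9 lies in 262.4–690.4, so I_lo=51, I_hi=100, C_lo=262.4, C_hi=690.4.
(100−51)/(690.4−262.4) × (629.9−262.4) + 51 = 49/428.0 × 367.5 + 51 ≈ 93.07 → 93.
Sub-indices: PM10→292, CO→92, SO₂→95, NO₂→93. Overall AQI = max = 292; dominant pollutant is PM10.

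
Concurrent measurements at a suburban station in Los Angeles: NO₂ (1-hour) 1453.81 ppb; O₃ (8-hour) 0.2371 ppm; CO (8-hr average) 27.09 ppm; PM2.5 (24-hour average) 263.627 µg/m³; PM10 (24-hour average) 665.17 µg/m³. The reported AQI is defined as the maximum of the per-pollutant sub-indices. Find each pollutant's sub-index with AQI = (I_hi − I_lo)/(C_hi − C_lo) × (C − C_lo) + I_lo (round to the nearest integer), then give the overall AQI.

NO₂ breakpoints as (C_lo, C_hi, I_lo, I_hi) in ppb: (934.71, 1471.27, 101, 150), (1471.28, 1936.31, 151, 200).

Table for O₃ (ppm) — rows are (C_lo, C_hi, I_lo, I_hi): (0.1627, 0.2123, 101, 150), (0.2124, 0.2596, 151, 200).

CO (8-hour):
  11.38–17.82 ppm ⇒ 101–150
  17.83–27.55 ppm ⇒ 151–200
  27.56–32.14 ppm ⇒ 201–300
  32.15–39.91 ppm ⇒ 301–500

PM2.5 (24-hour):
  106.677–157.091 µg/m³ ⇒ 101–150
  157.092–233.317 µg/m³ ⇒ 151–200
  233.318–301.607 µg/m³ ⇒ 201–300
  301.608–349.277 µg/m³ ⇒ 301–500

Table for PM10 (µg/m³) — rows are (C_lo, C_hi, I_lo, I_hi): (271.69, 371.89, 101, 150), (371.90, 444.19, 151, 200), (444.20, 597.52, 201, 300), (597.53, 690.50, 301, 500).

NO₂: 1453.81 ∈ [934.71, 1471.27] ↔ index [101, 150].
101 + (1453.81−934.71)·(150−101)/(1471.27−934.71) = 101 + 519.10·49/536.56 ≈ 148.41, so AQI = 148.
O₃: 0.2371 lies in 0.2124–0.2596, so I_lo=151, I_hi=200, C_lo=0.2124, C_hi=0.2596.
(200−151)/(0.2596−0.2124) × (0.2371−0.2124) + 151 = 49/0.0472 × 0.0247 + 151 ≈ 176.64 → 177.
CO 27.09: bracket 17.83–27.55 → index 151–200; slope 49/9.72, offset 9.26.
AQI = 151 + 49/9.72·9.26 ≈ 197.68 ⇒ 198.
PM2.5: row 233.318–301.607 (AQI 201–300). (300−201)·(263.627−233.318)/(301.607−233.318) + 201 = 99·30.309/68.289 + 201 ≈ 244.94 → 245.
PM10: row 597.53–690.50 (AQI 301–500). (500−301)·(665.17−597.53)/(690.50−597.53) + 301 = 199·67.64/92.97 + 301 ≈ 445.78 → 446.
Sub-indices: NO₂→148, O₃→177, CO→198, PM2.5→245, PM10→446. Overall AQI = max = 446; dominant pollutant is PM10.

446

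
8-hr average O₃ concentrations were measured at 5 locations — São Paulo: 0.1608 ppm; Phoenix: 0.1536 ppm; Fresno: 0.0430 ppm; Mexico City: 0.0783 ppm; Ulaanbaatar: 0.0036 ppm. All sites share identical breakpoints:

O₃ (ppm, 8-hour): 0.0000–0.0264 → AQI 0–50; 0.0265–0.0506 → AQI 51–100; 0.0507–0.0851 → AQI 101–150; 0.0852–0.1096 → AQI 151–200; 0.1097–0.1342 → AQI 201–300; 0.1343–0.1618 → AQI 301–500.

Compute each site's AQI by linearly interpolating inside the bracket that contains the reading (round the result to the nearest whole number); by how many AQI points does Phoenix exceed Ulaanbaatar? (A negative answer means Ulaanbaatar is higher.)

São Paulo: 0.1608 ∈ [0.1343, 0.1618] ↔ index [301, 500].
301 + (0.1608−0.1343)·(500−301)/(0.1618−0.1343) = 301 + 0.0265·199/0.0275 ≈ 492.76, so AQI = 493.
Phoenix 0.1536: bracket 0.1343–0.1618 → index 301–500; slope 199/0.0275, offset 0.0193.
AQI = 301 + 199/0.0275·0.0193 ≈ 440.66 ⇒ 441.
Fresno: 0.0430 ∈ [0.0265, 0.0506] ↔ index [51, 100].
51 + (0.0430−0.0265)·(100−51)/(0.0506−0.0265) = 51 + 0.0165·49/0.0241 ≈ 84.55, so AQI = 85.
Mexico City: 0.0783 ∈ [0.0507, 0.0851] ↔ index [101, 150].
101 + (0.0783−0.0507)·(150−101)/(0.0851−0.0507) = 101 + 0.0276·49/0.0344 ≈ 140.31, so AQI = 140.
Ulaanbaatar: 0.0036 ∈ [0.0000, 0.0264] ↔ index [0, 50].
0 + (0.0036−0.0000)·(50−0)/(0.0264−0.0000) = 0 + 0.0036·50/0.0264 ≈ 6.82, so AQI = 7.
AQIs: São Paulo=493, Phoenix=441, Fresno=85, Mexico City=140, Ulaanbaatar=7. Phoenix (441) − Ulaanbaatar (7) = 434.

434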